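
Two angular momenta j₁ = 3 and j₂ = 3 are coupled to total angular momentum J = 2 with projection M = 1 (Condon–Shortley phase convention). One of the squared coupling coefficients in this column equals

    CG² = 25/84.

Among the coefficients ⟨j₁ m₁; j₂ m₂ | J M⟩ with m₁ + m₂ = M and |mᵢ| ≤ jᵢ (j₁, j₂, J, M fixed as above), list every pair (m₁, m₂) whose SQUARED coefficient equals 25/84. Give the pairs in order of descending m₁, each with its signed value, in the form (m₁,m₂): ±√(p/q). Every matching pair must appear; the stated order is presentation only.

(3,-2): +√(25/84); (-2,3): +√(25/84)

Admissible pairs with m₁+m₂ = M = 1: (-2,3), (-1,2), (0,1), (1,0), (2,-1), (3,-2)
  (m₁,m₂)=(3,-2): CG² = 25/84, CG = +√(25/84)   ← matches the target
  (m₁,m₂)=(2,-1): CG² = 5/28, CG = −√(5/28)
  (m₁,m₂)=(1,0): CG² = 1/42, CG = +√(1/42)
  (m₁,m₂)=(0,1): CG² = 1/42, CG = +√(1/42)
  (m₁,m₂)=(-1,2): CG² = 5/28, CG = −√(5/28)
  (m₁,m₂)=(-2,3): CG² = 25/84, CG = +√(25/84)   ← matches the target
Pairs with CG² = 25/84: (3,-2): +√(25/84); (-2,3): +√(25/84)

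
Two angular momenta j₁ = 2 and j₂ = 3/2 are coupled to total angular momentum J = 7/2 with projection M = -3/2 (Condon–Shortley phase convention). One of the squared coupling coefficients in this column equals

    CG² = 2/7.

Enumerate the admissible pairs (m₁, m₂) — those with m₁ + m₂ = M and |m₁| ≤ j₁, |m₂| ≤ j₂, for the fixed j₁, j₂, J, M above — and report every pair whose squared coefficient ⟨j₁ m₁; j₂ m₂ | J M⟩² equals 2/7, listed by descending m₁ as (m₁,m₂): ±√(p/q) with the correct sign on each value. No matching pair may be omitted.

Admissible pairs with m₁+m₂ = M = -3/2: (-2,1/2), (-1,-1/2), (0,-3/2)
  (m₁,m₂)=(0,-3/2): CG² = 2/7, CG = +√(2/7)   ← matches the target
  (m₁,m₂)=(-1,-1/2): CG² = 4/7, CG = +√(4/7)
  (m₁,m₂)=(-2,1/2): CG² = 1/7, CG = +√(1/7)
Pairs with CG² = 2/7: (0,-3/2): +√(2/7)

(0,-3/2): +√(2/7)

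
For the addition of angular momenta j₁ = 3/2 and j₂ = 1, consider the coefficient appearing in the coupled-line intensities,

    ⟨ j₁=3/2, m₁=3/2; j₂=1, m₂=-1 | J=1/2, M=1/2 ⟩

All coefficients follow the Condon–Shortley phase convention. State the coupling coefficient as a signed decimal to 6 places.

+√(1/2) = +0.707107

√[2·2!1!0!/4! · 3!0!0!2!1!0!] = √(2)
  +(−1)^0/∏(0,2,0,0,1,0)! = 1/2  (running 1/2)
⟨..|..⟩ = √(2)·(1/2) = +0.707107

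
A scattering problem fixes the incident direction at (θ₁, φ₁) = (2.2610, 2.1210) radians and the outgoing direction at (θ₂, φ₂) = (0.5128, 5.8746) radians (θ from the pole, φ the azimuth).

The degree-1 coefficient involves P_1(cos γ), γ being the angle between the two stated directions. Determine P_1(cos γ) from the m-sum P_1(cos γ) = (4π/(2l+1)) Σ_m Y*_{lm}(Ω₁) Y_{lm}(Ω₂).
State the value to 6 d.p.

-0.864456

Term-by-term m-sum for l=1 (normalisation 4π/3 = 4.188790):
  term(m=-1) = (-0.036963, 0.025944)   from Y*(Ω₁)=(-0.139299, 0.227098), Y(Ω₂)=(0.155553, 0.067347)
  term(m=+0) = (-0.132448, -0.000000)   from Y*(Ω₁)=(-0.311090, -0.000000), Y(Ω₂)=(0.425756, 0.000000)
  term(m=+1) = (-0.036963, -0.025944)   from Y*(Ω₁)=(0.139299, 0.227098), Y(Ω₂)=(-0.155553, 0.067347)
Accumulated sum (-0.206374, 0.000000); after 4π/(2l+1) scaling, (-0.864456, 0.000000) ⇒ P_1 = -0.864456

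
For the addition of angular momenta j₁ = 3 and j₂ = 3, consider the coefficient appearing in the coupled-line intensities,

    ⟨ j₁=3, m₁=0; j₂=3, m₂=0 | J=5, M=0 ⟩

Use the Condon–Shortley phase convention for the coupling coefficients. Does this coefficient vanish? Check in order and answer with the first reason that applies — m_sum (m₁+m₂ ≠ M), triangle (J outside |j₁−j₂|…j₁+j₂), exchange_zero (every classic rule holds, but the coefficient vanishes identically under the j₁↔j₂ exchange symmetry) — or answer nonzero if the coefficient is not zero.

exchange_zero

m-sum: m₁+m₂ = 0+0 = 0, M = 0  ✓
triangle: |j₁−j₂| = 0 ≤ J = 5 ≤ j₁+j₂ = 6  ✓
exchange: j₁=j₂ and m₁=m₂, and (−1)^(j₁+j₂−J) = (−1)^1 = −1 forces ⟨j₁m₁;j₂m₂|JM⟩ = −⟨j₂m₂;j₁m₁|JM⟩ = −⟨j₁m₁;j₂m₂|JM⟩ ⇒ the coefficient vanishes identically
Racah sum check: Σ_k collapses to 0 ⇒ CG = 0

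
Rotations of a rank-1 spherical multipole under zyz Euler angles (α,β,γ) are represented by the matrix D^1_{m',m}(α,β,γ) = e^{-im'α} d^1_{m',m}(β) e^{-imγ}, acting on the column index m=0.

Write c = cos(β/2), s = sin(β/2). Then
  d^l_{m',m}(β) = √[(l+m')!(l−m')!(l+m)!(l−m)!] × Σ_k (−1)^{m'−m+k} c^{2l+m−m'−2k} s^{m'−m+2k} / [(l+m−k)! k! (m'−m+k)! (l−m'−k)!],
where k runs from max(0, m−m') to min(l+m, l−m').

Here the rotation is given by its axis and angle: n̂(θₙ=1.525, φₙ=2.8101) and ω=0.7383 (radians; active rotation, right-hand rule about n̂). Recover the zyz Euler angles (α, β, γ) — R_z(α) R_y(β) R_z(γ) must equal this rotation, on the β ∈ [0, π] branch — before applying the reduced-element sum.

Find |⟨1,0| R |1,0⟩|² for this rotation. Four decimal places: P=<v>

P=0.5478

Axis–angle → zyz. n̂ = (sinθₙcosφₙ, sinθₙsinφₙ, cosθₙ) = (-0.944566, +0.325114, +0.045780), ω = 0.7383.
R = I cosω + sinω [n̂]ₓ + (1−cosω) n̂n̂ᵀ gives
  R = [+0.971932, -0.110774, +0.207552; -0.049151, +0.767136, +0.639598; -0.230071, -0.631847, +0.740160]
β = atan2(√(R₁₃²+R₂₃²), R₃₃) = 0.737489; α = atan2(R₂₃, R₁₃) mod 2π = 1.257014; γ = atan2(R₃₂, −R₃₁) mod 2π = 5.061592
D^1_{0,0}(1.2570,0.7375,5.0616) = e^{-i·0·1.2570}·d^1_{0,0}(0.7375)·e^{-i·0·5.0616}. Compute d first:
Half-angle: c=0.932781, s=0.360445. N=√(1·1·1·1)=1.000000
k: max(0,(0)−(0))=0 … min(1+(0),1−(0))=1
  k=0: (−1)^0·1.0000/(1)·0.9328^2·0.3604^0 = +0.870080
  k=1: (−1)^1·1.0000/(1)·0.9328^0·0.3604^2 = -0.129920
d^1_{0,0}(0.7375) = +0.870080 -0.129920 = +0.740160
|D^1_{0,0}|² = |d^1_{0,0}(β)|² = (+0.740160)² = 0.547836 (the z-rotation phases have unit modulus)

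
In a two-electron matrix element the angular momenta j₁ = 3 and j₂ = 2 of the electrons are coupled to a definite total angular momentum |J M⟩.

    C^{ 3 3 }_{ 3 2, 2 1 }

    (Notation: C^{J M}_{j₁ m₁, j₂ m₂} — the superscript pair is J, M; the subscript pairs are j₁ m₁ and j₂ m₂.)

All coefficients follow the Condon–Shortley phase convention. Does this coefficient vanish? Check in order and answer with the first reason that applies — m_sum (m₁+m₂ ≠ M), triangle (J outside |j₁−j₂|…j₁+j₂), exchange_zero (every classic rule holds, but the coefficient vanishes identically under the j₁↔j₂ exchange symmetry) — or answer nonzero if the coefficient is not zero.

nonzero

m-sum: m₁+m₂ = 2+1 = 3, M = 3  ✓
triangle: |j₁−j₂| = 1 ≤ J = 3 ≤ j₁+j₂ = 5  ✓
exchange: j₁≠j₂ or m₁≠m₂ — the exchange symmetry imposes no constraint here
value check: CG = −√(5/12) = -0.645497 ≠ 0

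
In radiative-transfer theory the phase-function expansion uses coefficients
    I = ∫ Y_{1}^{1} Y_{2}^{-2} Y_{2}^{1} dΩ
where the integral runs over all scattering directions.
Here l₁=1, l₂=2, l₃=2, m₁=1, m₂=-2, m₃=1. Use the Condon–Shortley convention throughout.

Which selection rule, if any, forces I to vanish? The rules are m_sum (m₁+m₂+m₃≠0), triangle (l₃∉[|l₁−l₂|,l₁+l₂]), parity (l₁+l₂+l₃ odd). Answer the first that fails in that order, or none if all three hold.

parity

m₁+m₂+m₃ = 1 − 2 + 1 = 0  ✓
triangle: |1−2|=1 ≤ l₃=2 ≤ 1+2=3  ✓
parity: l₁+l₂+l₃ = 5 is odd  ✗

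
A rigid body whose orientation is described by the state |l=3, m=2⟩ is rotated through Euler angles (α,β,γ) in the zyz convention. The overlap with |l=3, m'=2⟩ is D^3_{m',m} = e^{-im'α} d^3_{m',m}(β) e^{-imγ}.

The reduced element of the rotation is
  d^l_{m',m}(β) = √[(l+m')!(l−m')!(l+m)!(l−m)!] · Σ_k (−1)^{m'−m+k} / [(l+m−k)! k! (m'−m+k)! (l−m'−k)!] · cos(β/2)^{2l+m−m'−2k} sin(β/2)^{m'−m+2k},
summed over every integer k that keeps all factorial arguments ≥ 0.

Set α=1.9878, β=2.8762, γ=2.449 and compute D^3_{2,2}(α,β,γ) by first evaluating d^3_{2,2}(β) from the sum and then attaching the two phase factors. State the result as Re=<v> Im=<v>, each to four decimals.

First d^3_{2,2}(β=2.8762), then the phase factors e^{-i(2)α} and e^{-i(2)γ}:
With c≡cos(β/2)=0.132307 and s≡sin(β/2)=0.991209, N=[120·1·120·1]^{1/2}=120.000000
k∈{0,1} keeps every argument non-negative
  k=0: (−1)^0·120.0000/(120)·0.1323^6·0.9912^0 = +0.000005
  k=1: (−1)^1·120.0000/(24)·0.1323^4·0.9912^2 = -0.001505
d^3_{2,2}(2.8762) = +0.000005 -0.001505 = -0.001500
Attach z-rotation phases: D = e^{-i(2)(1.9878)}·(-0.001500)·e^{-i(2)(2.4490)} = +0.001278+0.000786i

Re=0.0013 Im=0.0008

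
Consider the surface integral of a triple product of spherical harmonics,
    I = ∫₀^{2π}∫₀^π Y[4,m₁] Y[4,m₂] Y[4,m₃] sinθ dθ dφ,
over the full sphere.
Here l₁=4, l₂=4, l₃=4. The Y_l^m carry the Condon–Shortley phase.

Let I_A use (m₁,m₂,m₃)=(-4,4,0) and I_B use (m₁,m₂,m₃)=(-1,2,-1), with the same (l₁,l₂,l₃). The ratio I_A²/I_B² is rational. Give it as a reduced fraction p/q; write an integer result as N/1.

49/90

l's match ⇒ only the (l;m) 3-j factors differ between A and B.
A: triangle coeff Δ(4,4,4) = 1/450450; Σ_t [4,4]: t=4:+1/13824 = 1/13824; (3j)²=14/1287 [(4 4 4; -4 4 0)], sign=+1
B: triangle coeff Δ(4,4,4) = 1/450450; Σ_t [2,4]: t=2:+1/576 t=3:−1/144 t=4:+1/576 = -1/288; (3j)²=20/1001 [(4 4 4; -1 2 -1)], sign=+1
I_A²/I_B² = (14/1287)/(20/1001) = 49/90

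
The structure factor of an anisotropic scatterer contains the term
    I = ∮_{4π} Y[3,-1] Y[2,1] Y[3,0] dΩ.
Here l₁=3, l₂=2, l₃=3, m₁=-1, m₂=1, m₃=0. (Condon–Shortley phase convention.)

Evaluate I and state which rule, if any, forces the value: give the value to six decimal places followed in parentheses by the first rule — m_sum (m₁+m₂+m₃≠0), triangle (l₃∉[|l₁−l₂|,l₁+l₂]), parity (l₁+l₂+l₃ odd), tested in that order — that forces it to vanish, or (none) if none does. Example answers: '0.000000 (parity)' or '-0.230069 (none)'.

m-sum 0 ✓  L=8 even ✓  1≤3≤5 ✓
Π(2lᵢ+1) = 7×5×7 = 245
triangle coeff Δ(3,2,3) = 1/3780
Σ_t [0,2]: t=0:+1/24 t=1:−1/4 t=2:+1/24 = -1/6
(3j)²=4/105 [(3 2 3; 0 0 0)], sign=+1
Σ_t [1,2]: t=1:−1/12 t=2:+1/8 = 1/24
(3j)²=1/210 [(3 2 3; -1 1 0)], sign=-1
⇒ 4πI² = 2/45
I = (-1)√(2/45/(4π)) = -0.05947080
No selection rule forces the value: the integral is nonzero (none).

-0.059471 (none)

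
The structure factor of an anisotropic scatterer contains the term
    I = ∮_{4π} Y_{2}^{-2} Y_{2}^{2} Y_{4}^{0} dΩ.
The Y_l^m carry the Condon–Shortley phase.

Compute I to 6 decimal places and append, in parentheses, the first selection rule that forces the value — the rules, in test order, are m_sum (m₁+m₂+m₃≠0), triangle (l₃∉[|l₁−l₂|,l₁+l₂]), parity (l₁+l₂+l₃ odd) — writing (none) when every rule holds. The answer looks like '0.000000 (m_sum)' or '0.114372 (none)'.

Rules hold: Σm=0, L=8 even, 0≤4≤4.
N = 5·5·9 = 225
Δ = 0!·4!·4!/9! = 1/630
Racah Σ t=0..0: t=0:+1/16 = 1/16
⇒ 3j(2 2 4; 0 0 0)² = 2/35, sgn +1
Racah Σ t=0..0: t=0:+1/576 = 1/576
⇒ 3j(2 2 4; -2 2 0)² = 1/630, sgn +1
4πI² = N·(3j₀)²·(3jₘ)² = 1/49
I = +1·√(0.0204082/4π) = 0.04029926
No selection rule forces the value: the integral is nonzero (none).

0.040299 (none)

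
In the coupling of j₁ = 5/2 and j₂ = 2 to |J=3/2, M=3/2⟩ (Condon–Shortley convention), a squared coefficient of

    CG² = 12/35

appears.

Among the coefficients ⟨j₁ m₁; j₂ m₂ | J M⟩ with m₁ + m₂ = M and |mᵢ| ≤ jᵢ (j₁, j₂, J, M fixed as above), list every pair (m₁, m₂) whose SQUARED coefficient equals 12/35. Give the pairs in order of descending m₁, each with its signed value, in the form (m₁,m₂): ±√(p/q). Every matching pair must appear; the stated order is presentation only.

Admissible pairs with m₁+m₂ = M = 3/2: (-1/2,2), (1/2,1), (3/2,0), (5/2,-1)
  (m₁,m₂)=(5/2,-1): CG² = 2/7, CG = +√(2/7)
  (m₁,m₂)=(3/2,0): CG² = 12/35, CG = −√(12/35)   ← matches the target
  (m₁,m₂)=(1/2,1): CG² = 9/35, CG = +√(9/35)
  (m₁,m₂)=(-1/2,2): CG² = 4/35, CG = −√(4/35)
Pairs with CG² = 12/35: (3/2,0): −√(12/35)

(3/2,0): −√(12/35)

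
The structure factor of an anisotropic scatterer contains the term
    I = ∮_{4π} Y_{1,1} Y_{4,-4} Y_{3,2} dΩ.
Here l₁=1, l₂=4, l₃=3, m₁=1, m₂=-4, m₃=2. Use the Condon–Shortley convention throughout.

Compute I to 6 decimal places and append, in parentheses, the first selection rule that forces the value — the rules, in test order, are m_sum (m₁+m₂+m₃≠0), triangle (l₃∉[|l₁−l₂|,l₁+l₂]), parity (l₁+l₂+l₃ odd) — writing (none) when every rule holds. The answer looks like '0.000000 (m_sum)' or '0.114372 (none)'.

Σmᵢ = -1 ≠ 0, so the φ-integral vanishes; I = 0

0.000000 (m_sum)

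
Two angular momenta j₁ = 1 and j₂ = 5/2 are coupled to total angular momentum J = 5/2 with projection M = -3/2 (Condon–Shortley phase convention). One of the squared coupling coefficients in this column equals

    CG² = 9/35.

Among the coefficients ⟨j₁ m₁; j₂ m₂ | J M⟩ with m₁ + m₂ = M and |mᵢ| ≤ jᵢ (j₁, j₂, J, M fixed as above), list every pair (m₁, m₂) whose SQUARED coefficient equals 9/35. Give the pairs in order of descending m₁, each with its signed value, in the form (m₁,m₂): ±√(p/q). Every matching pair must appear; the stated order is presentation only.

(0,-3/2): +√(9/35)

Admissible pairs with m₁+m₂ = M = -3/2: (-1,-1/2), (0,-3/2), (1,-5/2)
  (m₁,m₂)=(1,-5/2): CG² = 2/7, CG = +√(2/7)
  (m₁,m₂)=(0,-3/2): CG² = 9/35, CG = +√(9/35)   ← matches the target
  (m₁,m₂)=(-1,-1/2): CG² = 16/35, CG = −√(16/35)
Pairs with CG² = 9/35: (0,-3/2): +√(9/35)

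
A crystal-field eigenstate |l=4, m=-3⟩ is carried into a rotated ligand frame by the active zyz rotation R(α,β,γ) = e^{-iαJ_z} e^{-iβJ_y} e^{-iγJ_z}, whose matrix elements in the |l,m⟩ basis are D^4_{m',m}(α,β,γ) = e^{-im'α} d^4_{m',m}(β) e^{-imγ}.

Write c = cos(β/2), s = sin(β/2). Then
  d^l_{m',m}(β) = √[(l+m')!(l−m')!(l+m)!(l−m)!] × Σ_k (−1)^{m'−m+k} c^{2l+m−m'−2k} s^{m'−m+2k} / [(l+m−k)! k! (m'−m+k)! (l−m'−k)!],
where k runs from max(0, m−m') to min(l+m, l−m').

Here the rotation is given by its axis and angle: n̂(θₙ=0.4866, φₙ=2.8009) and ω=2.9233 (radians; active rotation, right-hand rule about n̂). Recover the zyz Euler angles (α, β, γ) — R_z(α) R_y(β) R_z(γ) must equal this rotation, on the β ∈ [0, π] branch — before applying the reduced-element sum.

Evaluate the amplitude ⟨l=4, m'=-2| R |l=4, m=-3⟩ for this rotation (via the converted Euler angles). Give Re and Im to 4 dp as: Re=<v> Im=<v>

Axis–angle → zyz. n̂ = (sinθₙcosφₙ, sinθₙsinφₙ, cosθₙ) = (-0.440746, +0.156252, +0.883928), ω = 2.9233.
R = I cosω + sinω [n̂]ₓ + (1−cosω) n̂n̂ᵀ gives
  R = [-0.592365, -0.327526, -0.736091; +0.055326, -0.928019, +0.368402; -0.803768, +0.177503, +0.567846]
β = atan2(√(R₁₃²+R₂₃²), R₃₃) = 0.966909; α = atan2(R₂₃, R₁₃) mod 2π = 2.677558; γ = atan2(R₃₂, −R₃₁) mod 2π = 0.217351
Split into d^4_{-2,-3}(β=0.9669) × two z-phases.
Half-angle: c=0.885394, s=0.464841. N=√(2·720·1·5040)=2693.993318
The bounds max(0,m−m')=0 and min(l+m,l−m')=1 give 2 terms
  k=0: (−1)^1·2693.9933/(720)·0.8854^7·0.4648^1 = -0.741866
  k=1: (−1)^2·2693.9933/(240)·0.8854^5·0.4648^3 = +0.613453
d^4_{-2,-3}(0.9669) = -0.741866 +0.613453 = -0.128413
Phases: e^{-i·(-2)·2.6776}=+0.599380-0.800464i, e^{-i·(-3)·0.2174}=+0.794841+0.606818i ⇒ D=-0.123552+0.034996i

Re=-0.1236 Im=0.0350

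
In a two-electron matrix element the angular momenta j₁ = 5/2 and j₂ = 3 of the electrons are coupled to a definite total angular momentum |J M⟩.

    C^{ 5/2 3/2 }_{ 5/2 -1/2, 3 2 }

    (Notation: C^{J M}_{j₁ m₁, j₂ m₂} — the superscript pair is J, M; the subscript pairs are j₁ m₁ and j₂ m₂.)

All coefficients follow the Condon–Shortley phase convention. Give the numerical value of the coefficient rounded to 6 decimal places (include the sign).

√[6·3!2!3!/9! · 2!3!5!1!4!1!] = √(288/7)
  +(−1)^2/∏(2,1,1,3,1,0)! = 1/12  (running 1/12)
  +(−1)^3/∏(3,0,0,2,2,1)! = -1/24  (running 1/24)
⟨..|..⟩ = √(288/7)·(1/24) = +0.267261

+√(1/14) = +0.267261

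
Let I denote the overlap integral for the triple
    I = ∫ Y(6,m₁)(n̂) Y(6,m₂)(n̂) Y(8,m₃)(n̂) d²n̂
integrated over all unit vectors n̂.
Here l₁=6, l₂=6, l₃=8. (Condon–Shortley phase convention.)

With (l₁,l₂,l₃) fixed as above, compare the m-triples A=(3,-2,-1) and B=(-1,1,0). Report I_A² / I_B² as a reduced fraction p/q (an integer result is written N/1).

Same 6,6,8: normalisation and zero-m 3j drop out of the ratio.
A: Δ: 4! 8! 8! / 21! → 1/1309458150; sum: t=0:+1/9953280 t=1:−1/6220800 t=2:+1/29030400 t=3:−1/1219276800 = -13/487710720; 3j²(6 6 8; 3 -2 -1) = Δ·Π!·Σ² = 52/24871  (sign +1)
B: Δ: 4! 8! 8! / 21! → 1/1309458150; sum: t=0:+1/609638400 t=1:−1/12441600 t=2:+1/2073600 t=3:−1/1990656 t=4:+1/12441600 = -1/54190080; 3j²(6 6 8; -1 1 0) = Δ·Π!·Σ² = 50/323323  (sign -1)
I_A²/I_B² = (52/24871)/(50/323323) = 338/25

338/25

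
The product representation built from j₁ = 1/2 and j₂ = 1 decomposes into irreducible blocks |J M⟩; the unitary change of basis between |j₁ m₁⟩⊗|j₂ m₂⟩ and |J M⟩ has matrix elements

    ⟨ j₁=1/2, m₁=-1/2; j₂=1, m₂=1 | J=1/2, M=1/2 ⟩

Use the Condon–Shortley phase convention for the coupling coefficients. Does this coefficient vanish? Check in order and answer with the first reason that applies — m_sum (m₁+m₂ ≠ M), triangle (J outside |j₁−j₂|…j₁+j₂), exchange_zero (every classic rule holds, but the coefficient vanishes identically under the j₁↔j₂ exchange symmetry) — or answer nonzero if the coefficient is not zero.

m-sum: m₁+m₂ = -1/2+1 = 1/2, M = 1/2  ✓
triangle: |j₁−j₂| = 1/2 ≤ J = 1/2 ≤ j₁+j₂ = 3/2  ✓
exchange: j₁≠j₂ or m₁≠m₂ — the exchange symmetry imposes no constraint here
value check: CG = −√(2/3) = -0.816497 ≠ 0

nonzero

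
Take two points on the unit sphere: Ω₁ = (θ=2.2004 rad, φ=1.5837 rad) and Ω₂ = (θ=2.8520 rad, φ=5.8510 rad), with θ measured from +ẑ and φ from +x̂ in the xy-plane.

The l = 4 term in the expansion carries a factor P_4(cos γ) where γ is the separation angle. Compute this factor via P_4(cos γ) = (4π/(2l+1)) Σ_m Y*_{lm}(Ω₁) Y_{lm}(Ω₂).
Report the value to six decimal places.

Expand P_4 via completeness: Σ_{m} conj(Y_{4,m}) at Ω₁ times Y_{4,m} at Ω₂ —
  m=-4: Y*=(0.188614, 0.009744)  Y=(-0.000463, 0.002906)  product (-0.000116, 0.000544)
  m=-3: Y*=(-0.015061, 0.388871)  Y=(-0.007565, -0.026889)  product (0.010570, -0.002537)
  m=-2: Y*=(-0.311752, -0.008047)  Y=(0.096136, 0.112659)  product (-0.029064, -0.035895)
  m=-1: Y*=(-0.001665, 0.129002)  Y=(-0.403155, -0.185963)  product (0.024661, -0.051698)
  m=+0: Y*=(-0.337884, -0.000000)  Y=(0.525851, 0.000000)  product (-0.177677, -0.000000)
  m=+1: Y*=(0.001665, 0.129002)  Y=(0.403155, -0.185963)  product (0.024661, 0.051698)
  m=+2: Y*=(-0.311752, 0.008047)  Y=(0.096136, -0.112659)  product (-0.029064, 0.035895)
  m=+3: Y*=(0.015061, 0.388871)  Y=(0.007565, -0.026889)  product (0.010570, 0.002537)
  m=+4: Y*=(0.188614, -0.009744)  Y=(-0.000463, -0.002906)  product (-0.000116, -0.000544)
Accumulated sum (-0.165574, -0.000000); after 4π/(2l+1) scaling, (-0.231184, -0.000000) ⇒ P_4 = -0.231184

-0.231184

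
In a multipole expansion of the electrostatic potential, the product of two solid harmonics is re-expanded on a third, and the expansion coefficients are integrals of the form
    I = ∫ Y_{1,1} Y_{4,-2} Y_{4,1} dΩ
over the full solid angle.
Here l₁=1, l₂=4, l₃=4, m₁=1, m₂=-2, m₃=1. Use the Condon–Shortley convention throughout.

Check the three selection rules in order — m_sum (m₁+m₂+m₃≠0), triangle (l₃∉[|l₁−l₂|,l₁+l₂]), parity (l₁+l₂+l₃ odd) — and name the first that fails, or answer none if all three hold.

m₁+m₂+m₃ = 1 − 2 + 1 = 0  ✓
triangle: |1−4|=3 ≤ l₃=4 ≤ 1+4=5  ✓
parity: l₁+l₂+l₃ = 9 is odd  ✗

parity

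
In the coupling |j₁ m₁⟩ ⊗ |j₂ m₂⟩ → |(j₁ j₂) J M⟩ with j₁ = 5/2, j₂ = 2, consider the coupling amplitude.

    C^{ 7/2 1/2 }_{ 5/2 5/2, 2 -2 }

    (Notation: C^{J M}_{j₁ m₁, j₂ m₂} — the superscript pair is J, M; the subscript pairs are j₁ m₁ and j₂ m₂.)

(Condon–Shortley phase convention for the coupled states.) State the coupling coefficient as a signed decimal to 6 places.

+√(4/63) ≈ +0.251976

j₁+j₂−J=1  J+j₁−j₂=4  J−j₁+j₂=3  j₁+j₂+J+1=9
(j₁±m₁, j₂±m₂, J±M) = (5,0,0,4,4,3)
P² = 9216/7
sum k=0..0:
  [0] +1/144 = 1/144
S = 1/144
C² = P²·S² = 4/63 ; C = +0.251976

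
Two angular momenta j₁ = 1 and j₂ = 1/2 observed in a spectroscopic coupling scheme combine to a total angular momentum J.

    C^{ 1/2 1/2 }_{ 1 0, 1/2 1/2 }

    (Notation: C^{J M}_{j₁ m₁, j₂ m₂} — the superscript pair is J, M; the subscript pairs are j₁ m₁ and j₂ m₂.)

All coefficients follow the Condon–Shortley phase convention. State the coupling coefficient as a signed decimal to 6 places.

-0.577350  (= −√(1/3))

j₁+j₂−J=1  J+j₁−j₂=1  J−j₁+j₂=0  j₁+j₂+J+1=3
(j₁±m₁, j₂±m₂, J±M) = (1,1,1,0,1,0)
P² = 1/3
sum k=1..1:
  [1] −1/1 = -1
S = -1
C² = P²·S² = 1/3 ; C = -0.577350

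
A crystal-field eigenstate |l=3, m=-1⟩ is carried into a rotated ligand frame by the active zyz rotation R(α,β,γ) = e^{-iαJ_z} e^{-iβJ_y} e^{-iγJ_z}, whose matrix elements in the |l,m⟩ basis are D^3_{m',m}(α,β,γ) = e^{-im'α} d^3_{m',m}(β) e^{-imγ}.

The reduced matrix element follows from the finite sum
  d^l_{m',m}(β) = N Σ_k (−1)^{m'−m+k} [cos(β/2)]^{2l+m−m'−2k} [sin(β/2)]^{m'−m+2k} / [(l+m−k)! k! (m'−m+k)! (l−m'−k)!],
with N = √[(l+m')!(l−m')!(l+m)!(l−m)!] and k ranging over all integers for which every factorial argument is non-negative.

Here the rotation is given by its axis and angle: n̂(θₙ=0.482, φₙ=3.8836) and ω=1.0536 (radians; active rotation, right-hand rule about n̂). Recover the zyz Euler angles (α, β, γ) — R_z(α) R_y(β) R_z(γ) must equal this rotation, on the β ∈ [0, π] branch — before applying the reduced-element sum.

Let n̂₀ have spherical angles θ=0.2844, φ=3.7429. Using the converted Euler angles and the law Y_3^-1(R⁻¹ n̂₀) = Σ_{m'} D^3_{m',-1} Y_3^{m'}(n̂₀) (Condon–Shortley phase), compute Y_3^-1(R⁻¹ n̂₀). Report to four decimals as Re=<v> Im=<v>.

Re=-0.1548 Im=0.3649

Axis–angle → zyz. n̂ = (sinθₙcosφₙ, sinθₙsinφₙ, cosθₙ) = (-0.341691, -0.313254, +0.886070), ω = 1.0536.
R = I cosω + sinω [n̂]ₓ + (1−cosω) n̂n̂ᵀ gives
  R = [+0.553470, -0.716067, -0.425346; +0.824292, +0.544054, +0.156676; +0.119221, -0.437325, +0.891366]
β = atan2(√(R₁₃²+R₂₃²), R₃₃) = 0.470446; α = atan2(R₂₃, R₁₃) mod 2π = 2.788665; γ = atan2(R₃₂, −R₃₁) mod 2π = 4.446243
Need the full column D^3_{m',-1} for m'=−3..3 at α=2.7887, β=0.4704, γ=4.4462.
cos(β/2)=0.972462, sin(β/2)=0.233060
d^3_{-3,-1}: single k=2 term ⇒ +0.188136;  D = +0.182478+0.045792i
d^3_{-2,-1}: k∈[1..2] ⇒ +0.640961 -0.073630 = +0.567332;  D = -0.468625-0.319775i
d^3_{-1,-1}: k∈[0..2] ⇒ +0.845740 -0.388613 +0.016740 = +0.473868;  D = +0.274977+0.385926i
d^3_{0,-1}: k∈[0..2] ⇒ -0.702138 +0.120986 -0.002316 = -0.583469;  D = +0.153461+0.562926i
d^3_{1,-1}: k∈[0..2] ⇒ +0.291459 -0.022321 +0.000160 = +0.269299;  D = -0.023341+0.268286i
d^3_{2,-1}: k∈[0..1] ⇒ -0.073630 +0.002115 = -0.071515;  D = -0.030442+0.064712i
d^3_{3,-1}: single k=0 term ⇒ +0.010806;  D = -0.007696+0.007585i
Y_3^{m'}(θ=0.2844,φ=3.7429) and Σ D·Y over m':
  (+0.1825+0.0458i)·(+0.0021+0.0090i)  (-0.4686-0.3198i)·(+0.0278-0.0720i)  (+0.2750+0.3859i)·(-0.2697+0.1850i)  (+0.1535+0.5629i)·(+0.5754+0.0000i)  (-0.0233+0.2683i)·(+0.2697+0.1850i)  (-0.0304+0.0647i)·(+0.0278+0.0720i)  (-0.0077+0.0076i)·(-0.0021+0.0090i)
Y_3^-1(R⁻¹ n̂) = -0.154823+0.364856i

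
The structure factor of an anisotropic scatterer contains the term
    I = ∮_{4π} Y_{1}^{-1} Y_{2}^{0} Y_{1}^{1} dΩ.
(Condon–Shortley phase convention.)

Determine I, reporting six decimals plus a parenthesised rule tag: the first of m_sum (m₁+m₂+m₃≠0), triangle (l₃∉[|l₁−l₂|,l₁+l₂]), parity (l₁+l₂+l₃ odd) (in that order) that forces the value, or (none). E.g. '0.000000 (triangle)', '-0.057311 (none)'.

m-sum 0 ✓  L=4 even ✓  1≤1≤3 ✓
Π(2lᵢ+1) = 3×5×3 = 45
triangle coeff Δ(1,2,1) = 1/30
Σ_t [1,1]: t=1:−1/1 = -1/1
(3j)²=2/15 [(1 2 1; 0 0 0)], sign=+1
Σ_t [2,2]: t=2:+1/4 = 1/4
(3j)²=1/30 [(1 2 1; -1 0 1)], sign=+1
⇒ 4πI² = 1/5
I = (+1)√(1/5/(4π)) = 0.12615663
No selection rule forces the value: the integral is nonzero (none).

0.126157 (none)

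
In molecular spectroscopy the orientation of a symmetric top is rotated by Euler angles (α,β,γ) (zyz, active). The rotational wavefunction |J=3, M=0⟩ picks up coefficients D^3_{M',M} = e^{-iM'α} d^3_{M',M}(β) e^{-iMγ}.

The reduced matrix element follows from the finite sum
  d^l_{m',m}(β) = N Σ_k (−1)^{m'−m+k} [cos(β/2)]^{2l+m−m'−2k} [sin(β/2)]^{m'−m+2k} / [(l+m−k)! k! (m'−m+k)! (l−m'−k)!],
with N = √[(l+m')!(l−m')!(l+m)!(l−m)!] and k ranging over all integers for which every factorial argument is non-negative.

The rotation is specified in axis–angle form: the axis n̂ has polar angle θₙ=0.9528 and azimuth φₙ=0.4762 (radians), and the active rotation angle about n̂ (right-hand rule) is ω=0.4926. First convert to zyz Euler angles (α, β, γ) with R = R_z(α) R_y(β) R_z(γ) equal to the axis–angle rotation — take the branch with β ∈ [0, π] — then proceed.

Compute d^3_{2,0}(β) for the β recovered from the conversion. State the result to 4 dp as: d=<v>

Axis–angle → zyz. n̂ = (sinθₙcosφₙ, sinθₙsinφₙ, cosθₙ) = (+0.724362, +0.373619, +0.579403), ω = 0.4926.
R = I cosω + sinω [n̂]ₓ + (1−cosω) n̂n̂ᵀ gives
  R = [+0.943490, -0.241834, +0.226591; +0.306187, +0.897703, -0.316827; -0.126792, +0.368302, +0.921020]
β = atan2(√(R₁₃²+R₂₃²), R₃₃) = 0.400106; α = atan2(R₂₃, R₁₃) mod 2π = 5.333236; γ = atan2(R₃₂, −R₃₁) mod 2π = 1.239244
d^3_{2,0}(β=0.4001) via the finite sum:
Half-angle: c=0.980056, s=0.198721. N=√(120·1·6·6)=65.726707
The bounds max(0,m−m')=0 and min(l+m,l−m')=1 give 2 terms
  k=0: (−1)^2·65.7267/(12)·0.9801^4·0.1987^2 = +0.199550
  k=1: (−1)^3·65.7267/(12)·0.9801^2·0.1987^4 = -0.008204
d^3_{2,0}(0.4001) = +0.199550 -0.008204 = +0.191346

d=0.1913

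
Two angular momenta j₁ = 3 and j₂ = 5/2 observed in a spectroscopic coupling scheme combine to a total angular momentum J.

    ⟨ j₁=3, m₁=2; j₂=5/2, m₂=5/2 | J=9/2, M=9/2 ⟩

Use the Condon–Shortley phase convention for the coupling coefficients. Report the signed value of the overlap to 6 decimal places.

j₁+j₂−J=1  J+j₁−j₂=5  J−j₁+j₂=4  j₁+j₂+J+1=11
(j₁±m₁, j₂±m₂, J±M) = (5,1,5,0,9,0)
P² = 41472000/11
sum k=1..1:
  [1] −1/2880 = -1/2880
S = -1/2880
C² = P²·S² = 5/11 ; C = -0.674200

-0.674200  (= −√(5/11))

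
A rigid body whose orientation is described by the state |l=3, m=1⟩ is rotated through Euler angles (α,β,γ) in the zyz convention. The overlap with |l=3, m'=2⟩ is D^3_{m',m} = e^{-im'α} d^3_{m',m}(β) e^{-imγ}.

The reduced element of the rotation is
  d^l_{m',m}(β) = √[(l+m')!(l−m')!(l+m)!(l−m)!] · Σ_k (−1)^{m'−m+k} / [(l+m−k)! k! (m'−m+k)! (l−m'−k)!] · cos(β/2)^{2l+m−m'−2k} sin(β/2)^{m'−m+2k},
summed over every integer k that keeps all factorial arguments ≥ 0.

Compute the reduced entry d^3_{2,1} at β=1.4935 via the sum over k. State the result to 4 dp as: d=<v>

d^3_{2,1}(β=1.4935) via the finite sum:
With c≡cos(β/2)=0.733900 and s≡sin(β/2)=0.679257, N=[120·1·24·2]^{1/2}=75.894664
The bounds max(0,m−m')=0 and min(l+m,l−m')=1 give 2 terms
  k=0: (−1)^1·75.8947/(24)·0.7339^5·0.6793^1 = -0.457319
  k=1: (−1)^2·75.8947/(12)·0.7339^3·0.6793^3 = +0.783509
d^3_{2,1}(1.4935) = -0.457319 +0.783509 = +0.326190

d=0.3262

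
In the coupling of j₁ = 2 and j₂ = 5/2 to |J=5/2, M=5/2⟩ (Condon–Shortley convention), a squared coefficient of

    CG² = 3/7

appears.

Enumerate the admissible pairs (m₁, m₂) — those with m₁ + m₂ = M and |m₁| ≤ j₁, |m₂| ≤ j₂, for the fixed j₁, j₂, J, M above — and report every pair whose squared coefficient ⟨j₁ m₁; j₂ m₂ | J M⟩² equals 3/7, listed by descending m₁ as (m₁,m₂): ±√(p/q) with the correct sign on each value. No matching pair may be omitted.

(1,3/2): −√(3/7)

Admissible pairs with m₁+m₂ = M = 5/2: (0,5/2), (1,3/2), (2,1/2)
  (m₁,m₂)=(2,1/2): CG² = 3/14, CG = +√(3/14)
  (m₁,m₂)=(1,3/2): CG² = 3/7, CG = −√(3/7)   ← matches the target
  (m₁,m₂)=(0,5/2): CG² = 5/14, CG = +√(5/14)
Pairs with CG² = 3/7: (1,3/2): −√(3/7)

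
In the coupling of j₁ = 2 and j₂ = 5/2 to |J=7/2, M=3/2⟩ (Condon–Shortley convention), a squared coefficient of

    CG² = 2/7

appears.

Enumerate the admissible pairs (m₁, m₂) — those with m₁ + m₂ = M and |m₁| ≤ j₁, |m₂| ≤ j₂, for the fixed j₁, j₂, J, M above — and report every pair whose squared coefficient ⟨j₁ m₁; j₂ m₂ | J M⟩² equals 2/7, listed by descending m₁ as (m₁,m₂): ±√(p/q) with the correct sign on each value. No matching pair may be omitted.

Admissible pairs with m₁+m₂ = M = 3/2: (-1,5/2), (0,3/2), (1,1/2), (2,-1/2)
  (m₁,m₂)=(2,-1/2): CG² = 8/21, CG = +√(8/21)
  (m₁,m₂)=(1,1/2): CG² = 2/21, CG = +√(2/21)
  (m₁,m₂)=(0,3/2): CG² = 2/7, CG = −√(2/7)   ← matches the target
  (m₁,m₂)=(-1,5/2): CG² = 5/21, CG = −√(5/21)
Pairs with CG² = 2/7: (0,3/2): −√(2/7)

(0,3/2): −√(2/7)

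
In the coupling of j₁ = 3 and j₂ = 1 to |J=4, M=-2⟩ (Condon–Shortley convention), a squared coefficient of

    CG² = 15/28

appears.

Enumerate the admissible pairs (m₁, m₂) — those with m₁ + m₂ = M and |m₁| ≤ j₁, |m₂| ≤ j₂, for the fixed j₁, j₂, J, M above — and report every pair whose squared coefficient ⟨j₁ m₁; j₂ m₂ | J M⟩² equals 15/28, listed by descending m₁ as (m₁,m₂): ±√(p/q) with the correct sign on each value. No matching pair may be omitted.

Admissible pairs with m₁+m₂ = M = -2: (-3,1), (-2,0), (-1,-1)
  (m₁,m₂)=(-1,-1): CG² = 15/28, CG = +√(15/28)   ← matches the target
  (m₁,m₂)=(-2,0): CG² = 3/7, CG = +√(3/7)
  (m₁,m₂)=(-3,1): CG² = 1/28, CG = +√(1/28)
Pairs with CG² = 15/28: (-1,-1): +√(15/28)

(-1,-1): +√(15/28)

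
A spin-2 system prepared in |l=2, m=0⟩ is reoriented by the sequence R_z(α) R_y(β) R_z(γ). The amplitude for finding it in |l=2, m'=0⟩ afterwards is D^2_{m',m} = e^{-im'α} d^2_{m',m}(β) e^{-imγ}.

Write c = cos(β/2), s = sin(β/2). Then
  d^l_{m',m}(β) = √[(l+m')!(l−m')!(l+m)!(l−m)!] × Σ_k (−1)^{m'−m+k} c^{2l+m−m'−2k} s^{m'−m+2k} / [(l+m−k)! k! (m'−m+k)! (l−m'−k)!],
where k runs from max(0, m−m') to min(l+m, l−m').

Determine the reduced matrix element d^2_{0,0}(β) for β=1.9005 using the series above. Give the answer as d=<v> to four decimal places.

d^2_{0,0}(β=1.9005) via the finite sum:
c=cos(1.900500/2)=0.581480, s=sin(1.900500/2)=0.813561; N=√[2·2·2·2]=4.000000
Admissible k: 0..2 (factorial args all ≥0)
  k=0: (−1)^0·4.0000/(4)·0.5815^4·0.8136^0 = +0.114324
  k=1: (−1)^1·4.0000/(1)·0.5815^2·0.8136^2 = -0.895178
  k=2: (−1)^2·4.0000/(4)·0.5815^0·0.8136^4 = +0.438087
d^2_{0,0}(1.9005) = +0.114324 -0.895178 +0.438087 = -0.342767

d=-0.3428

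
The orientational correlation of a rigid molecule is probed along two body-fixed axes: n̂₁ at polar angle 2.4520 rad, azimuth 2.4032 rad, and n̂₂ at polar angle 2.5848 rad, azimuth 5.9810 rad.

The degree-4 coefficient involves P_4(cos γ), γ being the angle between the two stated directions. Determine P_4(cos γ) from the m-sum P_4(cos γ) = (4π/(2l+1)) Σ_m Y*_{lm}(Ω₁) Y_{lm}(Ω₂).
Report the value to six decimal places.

Summing Y*_{l m}(θ₁,φ₁)·Y_{l m}(θ₂,φ₂) over m ∈ [−4, 4]; prefactor 4π/(2·4+1) = 1.396263:
  m=-4: (-0.071230-0.013553i) × (+0.012225+0.032278i) = -0.000433-0.002465i  (running Σ = -0.000433-0.002465i)
  m=-3: (-0.149389-0.198820i) × (-0.096679-0.123485i) = -0.010108+0.037669i  (running Σ = -0.010542+0.035204i)
  m=-2: (+0.040250-0.426882i) × (+0.310965+0.214744i) = +0.104187-0.124102i  (running Σ = +0.093645-0.088898i)
  m=-1: (+0.200336-0.182335i) × (-0.414392-0.129179i) = -0.106572+0.049679i  (running Σ = -0.012926-0.039219i)
  m=0: (-0.259868-0.000000i) × (-0.046675+0.000000i) = +0.012129+0.000000i  (running Σ = -0.000797-0.039219i)
  m=1: (-0.200336-0.182335i) × (+0.414392-0.129179i) = -0.106572-0.049679i  (running Σ = -0.107369-0.088898i)
  m=2: (+0.040250+0.426882i) × (+0.310965-0.214744i) = +0.104187+0.124102i  (running Σ = -0.003182+0.035204i)
  m=3: (+0.149389-0.198820i) × (+0.096679-0.123485i) = -0.010108-0.037669i  (running Σ = -0.013290-0.002465i)
  m=4: (-0.071230+0.013553i) × (+0.012225-0.032278i) = -0.000433+0.002465i  (running Σ = -0.013724-0.000000i)
Accumulated sum -0.013724-0.000000i; after 4π/(2l+1) scaling, -0.019162-0.000000i ⇒ P_4 = -0.019162

-0.019162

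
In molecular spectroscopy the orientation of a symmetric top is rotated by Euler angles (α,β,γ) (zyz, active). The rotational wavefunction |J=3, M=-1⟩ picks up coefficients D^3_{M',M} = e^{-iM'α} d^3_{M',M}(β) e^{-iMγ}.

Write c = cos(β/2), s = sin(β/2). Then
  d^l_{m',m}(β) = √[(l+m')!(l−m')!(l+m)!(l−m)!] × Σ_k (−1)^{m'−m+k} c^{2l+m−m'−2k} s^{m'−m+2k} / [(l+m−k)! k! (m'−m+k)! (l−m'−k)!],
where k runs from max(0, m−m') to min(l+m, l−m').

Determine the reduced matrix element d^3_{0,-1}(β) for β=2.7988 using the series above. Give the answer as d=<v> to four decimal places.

d=-0.5000

d^3_{0,-1}(β=2.7988) via the finite sum:
With c≡cos(β/2)=0.170558 and s≡sin(β/2)=0.985348, N=[6·6·2·24]^{1/2}=41.569219
Admissible k: 0..2 (factorial args all ≥0)
  k=0: (−1)^1·41.5692/(12)·0.1706^5·0.9853^1 = -0.000493
  k=1: (−1)^2·41.5692/(4)·0.1706^3·0.9853^3 = +0.049329
  k=2: (−1)^3·41.5692/(12)·0.1706^1·0.9853^5 = -0.548796
d^3_{0,-1}(2.7988) = -0.000493 +0.049329 -0.548796 = -0.499960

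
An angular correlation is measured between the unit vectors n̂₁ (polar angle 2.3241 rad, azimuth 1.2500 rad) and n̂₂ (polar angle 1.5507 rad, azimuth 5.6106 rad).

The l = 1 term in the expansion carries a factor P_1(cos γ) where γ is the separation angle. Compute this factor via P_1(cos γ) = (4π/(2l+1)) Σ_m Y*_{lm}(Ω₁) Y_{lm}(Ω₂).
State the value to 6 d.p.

Addition theorem: P_1(cos γ) = (4π/3) Σ_m Y*_{lm}(Ω₁) Y_{lm}(Ω₂), m = −1…1:
  term(m=-1) = -0.029996+0.081721i   from Y*(Ω₁)=+0.079466+0.239158i, Y(Ω₂)=+0.270196+0.215203i
  term(m=+0) = -0.003282-0.000000i   from Y*(Ω₁)=-0.334230-0.000000i, Y(Ω₂)=+0.009818+0.000000i
  term(m=+1) = -0.029996-0.081721i   from Y*(Ω₁)=-0.079466+0.239158i, Y(Ω₂)=-0.270196+0.215203i
Accumulated sum -0.063274+0.000000i; after 4π/(2l+1) scaling, -0.265042+0.000000i ⇒ P_1 = -0.265042

-0.265042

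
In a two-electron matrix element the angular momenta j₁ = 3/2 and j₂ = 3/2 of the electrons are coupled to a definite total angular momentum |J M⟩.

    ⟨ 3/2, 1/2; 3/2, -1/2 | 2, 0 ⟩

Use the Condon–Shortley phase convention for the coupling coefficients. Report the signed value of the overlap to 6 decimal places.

triangle: 1!·2!·2!/6! = 4/720
(j±m)!: 2!·1!·1!·2!·2!·2! = 16
prefactor² = (2J+1)·Δ·N² = 4/9
  k=0: +1/(0!·1!·1!·1!·1!·1!) = 1
  k=1: −1/(1!·0!·0!·0!·2!·2!) = -1/4
Σ = 3/4  ⇒  CG² = 4/9·(3/4)² = 1/4
CG = +√(1/4) = +0.500000

+√(1/4) = +0.500000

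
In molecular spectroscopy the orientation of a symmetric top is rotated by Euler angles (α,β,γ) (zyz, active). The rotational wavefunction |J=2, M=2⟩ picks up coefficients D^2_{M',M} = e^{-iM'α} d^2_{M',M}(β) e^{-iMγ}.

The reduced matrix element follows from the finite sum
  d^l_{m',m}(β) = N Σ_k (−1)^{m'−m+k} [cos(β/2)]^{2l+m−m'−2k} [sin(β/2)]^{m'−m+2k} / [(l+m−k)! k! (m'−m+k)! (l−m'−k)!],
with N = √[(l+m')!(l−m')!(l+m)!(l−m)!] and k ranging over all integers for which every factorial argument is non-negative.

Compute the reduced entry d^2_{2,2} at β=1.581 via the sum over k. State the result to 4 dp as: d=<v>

d^2_{2,2}(β=1.5810) via the finite sum:
With c≡cos(β/2)=0.703490 and s≡sin(β/2)=0.710705, N=[24·1·24·1]^{1/2}=24.000000
Admissible k: 0..0 (factorial args all ≥0)
  k=0: (−1)^0·24.0000/(24)·0.7035^4·0.7107^0 = +0.244924
d^2_{2,2}(1.5810) = +0.244924

d=0.2449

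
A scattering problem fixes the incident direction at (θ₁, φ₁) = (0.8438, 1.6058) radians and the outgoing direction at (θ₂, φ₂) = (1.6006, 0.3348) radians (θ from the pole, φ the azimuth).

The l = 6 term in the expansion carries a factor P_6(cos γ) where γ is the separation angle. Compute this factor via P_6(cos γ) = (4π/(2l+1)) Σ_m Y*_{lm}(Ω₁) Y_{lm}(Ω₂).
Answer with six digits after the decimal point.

-0.079045

Term-by-term m-sum for l=6 (normalisation 4π/13 = 0.966644):
  m=-6: (-0.082206, -0.017524) × (-0.204346, -0.436317) = (0.009153, 0.039449)  (running Σ = (0.009153, 0.039449))
  m=-5: (-0.045099, 0.255044) × (0.005126, 0.049492) = (-0.012854, -0.000925)  (running Σ = (-0.003701, 0.038524))
  m=-4: (0.424911, 0.059886) × (-0.080949, 0.343253) = (-0.054952, 0.141004)  (running Σ = (-0.058653, 0.179528))
  m=-3: (0.035189, -0.333868) × (0.031104, -0.048914) = (-0.015236, -0.012106)  (running Σ = (-0.073889, 0.167422))
  m=-2: (0.092865, 0.006512) × (0.251070, -0.198748) = (0.024610, -0.016822)  (running Σ = (-0.049279, 0.150601))
  m=-1: (0.012979, -0.370635) × (-0.057640, 0.020053) = (0.006684, 0.021624)  (running Σ = (-0.042595, 0.172224))
  m=0: (-0.010957, -0.000000) × (-0.311935, 0.000000) = (0.003418, 0.000000)  (running Σ = (-0.039177, 0.172224))
  m=1: (-0.012979, -0.370635) × (0.057640, 0.020053) = (0.006684, -0.021624)  (running Σ = (-0.032493, 0.150601))
  m=2: (0.092865, -0.006512) × (0.251070, 0.198748) = (0.024610, 0.016822)  (running Σ = (-0.007883, 0.167422))
  m=3: (-0.035189, -0.333868) × (-0.031104, -0.048914) = (-0.015236, 0.012106)  (running Σ = (-0.023120, 0.179528))
  m=4: (0.424911, -0.059886) × (-0.080949, -0.343253) = (-0.054952, -0.141004)  (running Σ = (-0.078072, 0.038524))
  m=5: (0.045099, 0.255044) × (-0.005126, 0.049492) = (-0.012854, 0.000925)  (running Σ = (-0.090925, 0.039449))
  m=6: (-0.082206, 0.017524) × (-0.204346, 0.436317) = (0.009153, -0.039449)  (running Σ = (-0.081773, 0.000000))
Total Σ_m = (-0.081773, 0.000000). Multiply by 0.966644: (-0.079045, 0.000000). P_6(cos γ) = -0.079045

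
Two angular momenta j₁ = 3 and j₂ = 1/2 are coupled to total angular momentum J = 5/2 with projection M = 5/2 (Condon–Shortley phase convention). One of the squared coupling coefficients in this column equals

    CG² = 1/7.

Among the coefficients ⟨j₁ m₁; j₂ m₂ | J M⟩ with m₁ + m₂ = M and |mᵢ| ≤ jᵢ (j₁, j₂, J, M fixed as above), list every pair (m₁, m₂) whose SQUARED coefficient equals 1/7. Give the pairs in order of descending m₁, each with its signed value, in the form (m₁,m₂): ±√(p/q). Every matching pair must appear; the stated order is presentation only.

(2,1/2): −√(1/7)

Admissible pairs with m₁+m₂ = M = 5/2: (2,1/2), (3,-1/2)
  (m₁,m₂)=(3,-1/2): CG² = 6/7, CG = +√(6/7)
  (m₁,m₂)=(2,1/2): CG² = 1/7, CG = −√(1/7)   ← matches the target
Pairs with CG² = 1/7: (2,1/2): −√(1/7)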